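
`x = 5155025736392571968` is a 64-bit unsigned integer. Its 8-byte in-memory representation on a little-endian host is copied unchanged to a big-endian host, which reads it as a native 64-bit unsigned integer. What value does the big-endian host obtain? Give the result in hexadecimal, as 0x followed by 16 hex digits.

0x40FCAC4198548A47

5155025736392571968 in 64-bit hexadecimal is 0x478A549841ACFC40.
Stored little-endian, the bytes at ascending addresses are 40 FC AC 41 98 54 8A 47.
Read back as big-endian, the last byte is least significant, giving 0x40FCAC4198548A47.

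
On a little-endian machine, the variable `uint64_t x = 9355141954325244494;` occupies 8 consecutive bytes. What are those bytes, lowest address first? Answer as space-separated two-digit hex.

4E EA E8 B2 0A 24 D4 81

9355141954325244494 in hexadecimal, padded to 64 bits, is 0x81D4240AB2E8EA4E.
Split into bytes (most-significant first): 81 D4 24 0A B2 E8 EA 4E.
Little-endian stores the least-significant byte at the lowest address.
So at ascending addresses the bytes are 4E EA E8 B2 0A 24 D4 81.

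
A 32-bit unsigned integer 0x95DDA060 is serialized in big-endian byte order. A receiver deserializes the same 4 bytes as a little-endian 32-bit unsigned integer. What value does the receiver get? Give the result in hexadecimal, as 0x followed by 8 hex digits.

0x60A0DD95

Stored big-endian, the bytes at ascending addresses are 95 DD A0 60.
Read back as little-endian, the first byte is least significant, giving 0x60A0DD95.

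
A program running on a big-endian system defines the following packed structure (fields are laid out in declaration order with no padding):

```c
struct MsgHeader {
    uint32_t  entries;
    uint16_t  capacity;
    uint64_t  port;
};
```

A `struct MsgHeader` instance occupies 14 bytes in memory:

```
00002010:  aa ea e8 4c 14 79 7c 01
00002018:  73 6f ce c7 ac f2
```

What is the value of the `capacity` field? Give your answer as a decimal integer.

`capacity` follows `entries` (4 bytes), so it starts at byte offset 4 and occupies 2 bytes.
Bytes at offsets 4..5: 14 79.
In big-endian order the high byte comes first in memory.
The bytes are already most-significant first: 0x1479.
0x1479 = 5241.

5241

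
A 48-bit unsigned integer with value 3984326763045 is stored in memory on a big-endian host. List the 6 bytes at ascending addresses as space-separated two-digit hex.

3984326763045 in hexadecimal, padded to 48 bits, is 0x039FAC61A225.
Split into bytes (most-significant first): 03 9F AC 61 A2 25.
In big-endian order the high byte comes first in memory.
So the memory order matches the most-significant-first order: 03 9F AC 61 A2 25.

03 9F AC 61 A2 25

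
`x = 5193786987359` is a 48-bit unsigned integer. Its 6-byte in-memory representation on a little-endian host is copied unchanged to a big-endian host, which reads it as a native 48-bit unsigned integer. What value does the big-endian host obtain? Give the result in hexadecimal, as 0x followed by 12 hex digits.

5193786987359 in 48-bit hexadecimal is 0x04B945D4135F.
Stored little-endian, the bytes at ascending addresses are 5F 13 D4 45 B9 04.
Read back as big-endian, the last byte is least significant, giving 0x5F13D445B904.

0x5F13D445B904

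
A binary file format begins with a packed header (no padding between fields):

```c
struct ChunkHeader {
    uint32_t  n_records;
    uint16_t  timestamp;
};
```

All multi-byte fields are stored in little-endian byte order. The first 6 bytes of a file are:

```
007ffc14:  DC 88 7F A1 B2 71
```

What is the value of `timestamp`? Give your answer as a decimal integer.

`timestamp` follows `n_records` (4 bytes), so it starts at byte offset 4 and occupies 2 bytes.
Bytes at offsets 4..5: B2 71.
Little-endian: lowest address holds the least-significant byte.
Reassemble most-significant byte first: 71 B2 → 0x71B2.
0x71B2 = 29106.

29106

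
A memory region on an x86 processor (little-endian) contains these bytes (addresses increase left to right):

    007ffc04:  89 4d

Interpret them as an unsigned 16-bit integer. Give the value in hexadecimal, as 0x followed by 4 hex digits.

0x4D89

Little-endian stores the least-significant byte at the lowest address.
Reassemble most-significant byte first: 4D 89 → 0x4D89.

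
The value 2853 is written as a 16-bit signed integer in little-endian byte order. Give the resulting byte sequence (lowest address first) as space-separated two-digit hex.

2853 in hexadecimal, padded to 16 bits, is 0x0B25.
Split into bytes (most-significant first): 0B 25.
Little-endian stores the least-significant byte at the lowest address.
So at ascending addresses the bytes are 25 0B.

25 0B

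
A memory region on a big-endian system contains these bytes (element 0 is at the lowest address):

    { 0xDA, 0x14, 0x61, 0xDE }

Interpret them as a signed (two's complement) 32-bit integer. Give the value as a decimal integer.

-636198434

In big-endian order the high byte comes first in memory.
The bytes are already most-significant first: 0xDA1461DE.
Top bit is set, so as a signed 32-bit value this is 0xDA1461DE − 2^32 = -636198434.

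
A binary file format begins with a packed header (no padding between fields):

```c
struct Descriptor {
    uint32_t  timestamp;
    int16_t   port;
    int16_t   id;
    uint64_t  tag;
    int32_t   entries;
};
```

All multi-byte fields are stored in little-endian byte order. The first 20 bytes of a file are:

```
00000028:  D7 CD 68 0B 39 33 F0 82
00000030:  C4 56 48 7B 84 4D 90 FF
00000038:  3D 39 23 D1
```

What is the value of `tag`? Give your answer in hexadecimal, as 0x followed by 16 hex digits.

`tag` follows `timestamp` (4 B), `port` (2 B), `id` (2 B), so it starts at offset 4 + 2 + 2 = 8 and occupies 8 bytes.
Bytes at offsets 8..15: C4 56 48 7B 84 4D 90 FF.
In little-endian order the low byte comes first in memory.
Reassemble most-significant byte first: FF 90 4D 84 7B 48 56 C4 → 0xFF904D847B4856C4.

0xFF904D847B4856C4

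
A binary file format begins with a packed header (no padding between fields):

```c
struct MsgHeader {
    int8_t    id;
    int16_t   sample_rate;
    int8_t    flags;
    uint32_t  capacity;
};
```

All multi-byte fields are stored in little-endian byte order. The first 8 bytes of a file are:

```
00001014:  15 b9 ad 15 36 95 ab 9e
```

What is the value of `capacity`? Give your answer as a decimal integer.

2662044982

`capacity` follows `id` (1 B), `sample_rate` (2 B), `flags` (1 B), so it starts at offset 1 + 2 + 1 = 4 and occupies 4 bytes.
Bytes at offsets 4..7: 36 95 AB 9E.
In little-endian order the low byte comes first in memory.
Reassemble most-significant byte first: 9E AB 95 36 → 0x9EAB9536.
0x9EAB9536 = 2662044982.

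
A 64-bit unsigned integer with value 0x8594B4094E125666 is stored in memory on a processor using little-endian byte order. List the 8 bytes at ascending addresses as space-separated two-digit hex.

Split into bytes (most-significant first): 85 94 B4 09 4E 12 56 66.
Little-endian: lowest address holds the least-significant byte.
So at ascending addresses the bytes are 66 56 12 4E 09 B4 94 85.

66 56 12 4E 09 B4 94 85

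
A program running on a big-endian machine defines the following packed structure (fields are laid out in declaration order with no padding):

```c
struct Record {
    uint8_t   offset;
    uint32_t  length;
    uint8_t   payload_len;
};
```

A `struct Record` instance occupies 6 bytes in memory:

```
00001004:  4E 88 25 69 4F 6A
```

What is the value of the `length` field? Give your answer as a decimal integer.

`length` follows `offset` (1 byte), so it starts at byte offset 1 and occupies 4 bytes.
Bytes at offsets 1..4: 88 25 69 4F.
Big-endian stores the most-significant byte at the lowest address.
The bytes are already most-significant first: 0x8825694F.
0x8825694F = 2284153167.

2284153167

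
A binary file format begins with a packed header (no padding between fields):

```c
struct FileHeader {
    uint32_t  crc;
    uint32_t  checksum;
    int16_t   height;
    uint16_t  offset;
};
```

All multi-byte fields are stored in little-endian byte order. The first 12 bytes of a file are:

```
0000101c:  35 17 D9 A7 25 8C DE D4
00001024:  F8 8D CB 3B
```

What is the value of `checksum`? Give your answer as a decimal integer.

3571354661

`checksum` follows `crc` (4 bytes), so it starts at byte offset 4 and occupies 4 bytes.
Bytes at offsets 4..7: 25 8C DE D4.
Little-endian stores the least-significant byte at the lowest address.
Reassemble most-significant byte first: D4 DE 8C 25 → 0xD4DE8C25.
0xD4DE8C25 = 3571354661.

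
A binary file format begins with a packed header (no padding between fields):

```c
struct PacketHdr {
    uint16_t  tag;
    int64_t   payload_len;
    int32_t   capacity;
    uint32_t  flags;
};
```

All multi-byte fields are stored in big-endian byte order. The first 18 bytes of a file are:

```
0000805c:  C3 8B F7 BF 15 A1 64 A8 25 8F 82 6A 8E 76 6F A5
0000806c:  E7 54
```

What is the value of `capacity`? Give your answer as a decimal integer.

`capacity` follows `tag` (2 B), `payload_len` (8 B), so it starts at offset 2 + 8 = 10 and occupies 4 bytes.
Bytes at offsets 10..13: 82 6A 8E 76.
In big-endian order the high byte comes first in memory.
The bytes are already most-significant first: 0x826A8E76.
Top bit is set, so as a signed 32-bit value this is 0x826A8E76 − 2^32 = -2106945930.

-2106945930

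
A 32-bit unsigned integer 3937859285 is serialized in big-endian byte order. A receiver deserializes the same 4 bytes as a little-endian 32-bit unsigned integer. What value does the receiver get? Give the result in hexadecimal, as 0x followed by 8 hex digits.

0xD5F6B6EA

3937859285 in 32-bit hexadecimal is 0xEAB6F6D5.
Stored big-endian, the bytes at ascending addresses are EA B6 F6 D5.
Read back as little-endian, the first byte is least significant, giving 0xD5F6B6EA.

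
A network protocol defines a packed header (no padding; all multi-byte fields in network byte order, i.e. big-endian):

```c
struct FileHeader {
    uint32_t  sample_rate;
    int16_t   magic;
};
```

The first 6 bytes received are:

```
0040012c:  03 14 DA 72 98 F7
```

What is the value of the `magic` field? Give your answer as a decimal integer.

`magic` follows `sample_rate` (4 bytes), so it starts at byte offset 4 and occupies 2 bytes.
Bytes at offsets 4..5: 98 F7.
Big-endian: lowest address holds the most-significant byte.
The bytes are already most-significant first: 0x98F7.
Top bit is set, so as a signed 16-bit value this is 0x98F7 − 2^16 = -26377.

-26377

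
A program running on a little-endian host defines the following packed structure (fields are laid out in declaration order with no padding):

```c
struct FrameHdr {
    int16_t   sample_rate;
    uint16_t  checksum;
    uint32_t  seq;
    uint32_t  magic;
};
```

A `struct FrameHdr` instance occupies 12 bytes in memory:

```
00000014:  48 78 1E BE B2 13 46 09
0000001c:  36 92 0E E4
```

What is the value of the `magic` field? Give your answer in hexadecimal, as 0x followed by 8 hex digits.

`magic` follows `sample_rate` (2 B), `checksum` (2 B), `seq` (4 B), so it starts at offset 2 + 2 + 4 = 8 and occupies 4 bytes.
Bytes at offsets 8..11: 36 92 0E E4.
Little-endian stores the least-significant byte at the lowest address.
Reassemble most-significant byte first: E4 0E 92 36 → 0xE40E9236.

0xE40E9236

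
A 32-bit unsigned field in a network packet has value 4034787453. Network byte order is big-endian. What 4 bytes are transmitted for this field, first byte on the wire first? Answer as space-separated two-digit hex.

4034787453 in hexadecimal, padded to 32 bits, is 0xF07DF87D.
Split into bytes (most-significant first): F0 7D F8 7D.
In big-endian order the high byte comes first in memory.
So the memory order matches the most-significant-first order: F0 7D F8 7D.

F0 7D F8 7D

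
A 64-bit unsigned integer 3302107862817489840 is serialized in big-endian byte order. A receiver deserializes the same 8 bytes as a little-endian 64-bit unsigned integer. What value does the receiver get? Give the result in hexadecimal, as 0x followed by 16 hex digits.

3302107862817489840 in 64-bit hexadecimal is 0x2DD3719B1D42C3B0.
Stored big-endian, the bytes at ascending addresses are 2D D3 71 9B 1D 42 C3 B0.
Read back as little-endian, the first byte is least significant, giving 0xB0C3421D9B71D32D.

0xB0C3421D9B71D32D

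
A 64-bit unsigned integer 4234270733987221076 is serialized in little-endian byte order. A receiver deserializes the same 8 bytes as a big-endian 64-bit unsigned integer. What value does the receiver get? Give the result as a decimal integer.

6056818572790252346

4234270733987221076 in 64-bit hexadecimal is 0x3AC326CC66240E54.
Stored little-endian, the bytes at ascending addresses are 54 0E 24 66 CC 26 C3 3A.
Read back as big-endian, the last byte is least significant, giving 0x540E2466CC26C33A.
0x540E2466CC26C33A = 6056818572790252346.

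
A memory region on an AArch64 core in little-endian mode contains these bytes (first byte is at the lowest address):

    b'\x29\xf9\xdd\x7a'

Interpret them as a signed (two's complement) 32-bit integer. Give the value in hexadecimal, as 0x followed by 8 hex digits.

Little-endian: lowest address holds the least-significant byte.
Reassemble most-significant byte first: 7A DD F9 29 → 0x7ADDF929.

0x7ADDF929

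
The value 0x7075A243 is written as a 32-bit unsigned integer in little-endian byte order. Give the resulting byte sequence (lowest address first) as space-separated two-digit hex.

43 A2 75 70

Split into bytes (most-significant first): 70 75 A2 43.
In little-endian order the low byte comes first in memory.
So at ascending addresses the bytes are 43 A2 75 70.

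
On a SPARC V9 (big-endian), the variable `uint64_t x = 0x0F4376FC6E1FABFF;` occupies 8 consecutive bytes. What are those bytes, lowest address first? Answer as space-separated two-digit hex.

0F 43 76 FC 6E 1F AB FF

Split into bytes (most-significant first): 0F 43 76 FC 6E 1F AB FF.
Big-endian: lowest address holds the most-significant byte.
So the memory order matches the most-significant-first order: 0F 43 76 FC 6E 1F AB FF.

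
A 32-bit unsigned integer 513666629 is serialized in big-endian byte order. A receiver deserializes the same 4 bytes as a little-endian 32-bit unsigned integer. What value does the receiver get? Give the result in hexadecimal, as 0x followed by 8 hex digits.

513666629 in 32-bit hexadecimal is 0x1E9DEE45.
Stored big-endian, the bytes at ascending addresses are 1E 9D EE 45.
Read back as little-endian, the first byte is least significant, giving 0x45EE9D1E.

0x45EE9D1E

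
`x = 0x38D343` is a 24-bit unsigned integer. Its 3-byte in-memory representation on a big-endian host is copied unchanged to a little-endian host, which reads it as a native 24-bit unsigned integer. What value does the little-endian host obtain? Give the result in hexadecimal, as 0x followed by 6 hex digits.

Stored big-endian, the bytes at ascending addresses are 38 D3 43.
Read back as little-endian, the first byte is least significant, giving 0x43D338.

0x43D338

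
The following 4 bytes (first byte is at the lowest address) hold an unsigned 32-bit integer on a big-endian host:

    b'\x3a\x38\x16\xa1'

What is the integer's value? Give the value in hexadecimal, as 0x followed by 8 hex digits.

In big-endian order the high byte comes first in memory.
The bytes are already most-significant first: 0x3A3816A1.

0x3A3816A1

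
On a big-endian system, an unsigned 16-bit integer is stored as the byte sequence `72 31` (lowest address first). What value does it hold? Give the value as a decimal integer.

In big-endian order the high byte comes first in memory.
The bytes are already most-significant first: 0x7231.
0x7231 = 29233.

29233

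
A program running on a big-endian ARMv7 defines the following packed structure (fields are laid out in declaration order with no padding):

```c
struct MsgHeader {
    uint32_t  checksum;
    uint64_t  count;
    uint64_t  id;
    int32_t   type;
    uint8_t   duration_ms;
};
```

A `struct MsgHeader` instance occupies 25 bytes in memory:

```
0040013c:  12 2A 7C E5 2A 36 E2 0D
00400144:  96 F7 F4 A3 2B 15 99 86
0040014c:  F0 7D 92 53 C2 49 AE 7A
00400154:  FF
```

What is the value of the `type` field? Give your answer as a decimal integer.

-1035358598

`type` follows `checksum` (4 B), `count` (8 B), `id` (8 B), so it starts at offset 4 + 8 + 8 = 20 and occupies 4 bytes.
Bytes at offsets 20..23: C2 49 AE 7A.
Big-endian: lowest address holds the most-significant byte.
The bytes are already most-significant first: 0xC249AE7A.
Top bit is set, so as a signed 32-bit value this is 0xC249AE7A − 2^32 = -1035358598.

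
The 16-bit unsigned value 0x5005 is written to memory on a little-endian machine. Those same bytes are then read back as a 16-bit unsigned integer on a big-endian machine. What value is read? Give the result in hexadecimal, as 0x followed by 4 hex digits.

Stored little-endian, the bytes at ascending addresses are 05 50.
Read back as big-endian, the last byte is least significant, giving 0x0550.

0x0550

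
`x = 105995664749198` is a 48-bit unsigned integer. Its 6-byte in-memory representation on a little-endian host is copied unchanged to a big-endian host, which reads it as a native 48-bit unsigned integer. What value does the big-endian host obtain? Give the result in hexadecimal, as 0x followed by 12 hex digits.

0x8EF2F1096760

105995664749198 in 48-bit hexadecimal is 0x606709F1F28E.
Stored little-endian, the bytes at ascending addresses are 8E F2 F1 09 67 60.
Read back as big-endian, the last byte is least significant, giving 0x8EF2F1096760.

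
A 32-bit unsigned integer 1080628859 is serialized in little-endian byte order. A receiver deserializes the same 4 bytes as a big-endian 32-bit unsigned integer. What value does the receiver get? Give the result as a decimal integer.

1080628859 in 32-bit hexadecimal is 0x4069167B.
Stored little-endian, the bytes at ascending addresses are 7B 16 69 40.
Read back as big-endian, the last byte is least significant, giving 0x7B166940.
0x7B166940 = 2065066304.

2065066304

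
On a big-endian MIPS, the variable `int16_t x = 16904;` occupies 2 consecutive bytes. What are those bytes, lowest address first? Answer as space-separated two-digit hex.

16904 in hexadecimal, padded to 16 bits, is 0x4208.
Split into bytes (most-significant first): 42 08.
Big-endian stores the most-significant byte at the lowest address.
So the memory order matches the most-significant-first order: 42 08.

42 08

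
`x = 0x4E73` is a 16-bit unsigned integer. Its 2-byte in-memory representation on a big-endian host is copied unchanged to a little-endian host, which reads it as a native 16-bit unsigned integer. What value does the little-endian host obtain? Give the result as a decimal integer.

Stored big-endian, the bytes at ascending addresses are 4E 73.
Read back as little-endian, the first byte is least significant, giving 0x734E.
0x734E = 29518.

29518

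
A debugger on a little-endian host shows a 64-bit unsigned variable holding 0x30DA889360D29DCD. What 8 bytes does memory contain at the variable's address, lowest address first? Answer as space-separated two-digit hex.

Split into bytes (most-significant first): 30 DA 88 93 60 D2 9D CD.
Little-endian stores the least-significant byte at the lowest address.
So at ascending addresses the bytes are CD 9D D2 60 93 88 DA 30.

CD 9D D2 60 93 88 DA 30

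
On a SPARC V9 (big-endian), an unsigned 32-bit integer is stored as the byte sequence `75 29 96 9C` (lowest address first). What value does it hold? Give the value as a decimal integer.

In big-endian order the high byte comes first in memory.
The bytes are already most-significant first: 0x7529969C.
0x7529969C = 1965659804.

1965659804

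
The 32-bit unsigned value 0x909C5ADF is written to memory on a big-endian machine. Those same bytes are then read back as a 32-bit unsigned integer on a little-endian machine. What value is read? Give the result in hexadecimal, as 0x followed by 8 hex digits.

Stored big-endian, the bytes at ascending addresses are 90 9C 5A DF.
Read back as little-endian, the first byte is least significant, giving 0xDF5A9C90.

0xDF5A9C90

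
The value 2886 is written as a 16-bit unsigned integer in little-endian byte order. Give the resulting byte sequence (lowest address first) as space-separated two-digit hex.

46 0B

2886 in hexadecimal, padded to 16 bits, is 0x0B46.
Split into bytes (most-significant first): 0B 46.
Little-endian: lowest address holds the least-significant byte.
So at ascending addresses the bytes are 46 0B.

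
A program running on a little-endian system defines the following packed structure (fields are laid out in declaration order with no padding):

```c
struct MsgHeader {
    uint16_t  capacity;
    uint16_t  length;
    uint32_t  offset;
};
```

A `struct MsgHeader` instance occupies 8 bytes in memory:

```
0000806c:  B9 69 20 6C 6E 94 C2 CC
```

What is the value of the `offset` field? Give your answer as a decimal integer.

3435304046

`offset` follows `capacity` (2 B), `length` (2 B), so it starts at offset 2 + 2 = 4 and occupies 4 bytes.
Bytes at offsets 4..7: 6E 94 C2 CC.
Little-endian stores the least-significant byte at the lowest address.
Reassemble most-significant byte first: CC C2 94 6E → 0xCCC2946E.
0xCCC2946E = 3435304046.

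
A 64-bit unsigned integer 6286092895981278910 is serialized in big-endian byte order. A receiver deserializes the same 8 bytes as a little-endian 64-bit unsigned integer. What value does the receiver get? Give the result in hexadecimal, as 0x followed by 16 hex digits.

6286092895981278910 in 64-bit hexadecimal is 0x573CB02F0A1216BE.
Stored big-endian, the bytes at ascending addresses are 57 3C B0 2F 0A 12 16 BE.
Read back as little-endian, the first byte is least significant, giving 0xBE16120A2FB03C57.

0xBE16120A2FB03C57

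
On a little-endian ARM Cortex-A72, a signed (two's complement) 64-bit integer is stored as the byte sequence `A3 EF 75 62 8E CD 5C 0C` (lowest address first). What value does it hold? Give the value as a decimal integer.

Little-endian: lowest address holds the least-significant byte.
Reassemble most-significant byte first: 0C 5C CD 8E 62 75 EF A3 → 0x0C5CCD8E6275EFA3.
0x0C5CCD8E6275EFA3 = 890812837733461923.

890812837733461923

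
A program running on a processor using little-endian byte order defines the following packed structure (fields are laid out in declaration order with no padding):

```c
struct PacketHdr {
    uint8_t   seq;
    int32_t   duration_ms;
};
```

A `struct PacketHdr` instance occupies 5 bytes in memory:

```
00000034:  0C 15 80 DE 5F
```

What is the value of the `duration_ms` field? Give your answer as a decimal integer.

1608417301

`duration_ms` follows `seq` (1 byte), so it starts at byte offset 1 and occupies 4 bytes.
Bytes at offsets 1..4: 15 80 DE 5F.
Little-endian: lowest address holds the least-significant byte.
Reassemble most-significant byte first: 5F DE 80 15 → 0x5FDE8015.
0x5FDE8015 = 1608417301.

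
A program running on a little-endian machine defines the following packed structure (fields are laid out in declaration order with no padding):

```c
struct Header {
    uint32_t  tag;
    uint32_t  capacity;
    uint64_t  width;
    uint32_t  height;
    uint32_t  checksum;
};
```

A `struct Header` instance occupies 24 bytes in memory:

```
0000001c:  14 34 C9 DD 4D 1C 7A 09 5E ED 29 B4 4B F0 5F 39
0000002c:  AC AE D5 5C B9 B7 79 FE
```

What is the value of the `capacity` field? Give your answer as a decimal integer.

`capacity` follows `tag` (4 bytes), so it starts at byte offset 4 and occupies 4 bytes.
Bytes at offsets 4..7: 4D 1C 7A 09.
In little-endian order the low byte comes first in memory.
Reassemble most-significant byte first: 09 7A 1C 4D → 0x097A1C4D.
0x097A1C4D = 158997581.

158997581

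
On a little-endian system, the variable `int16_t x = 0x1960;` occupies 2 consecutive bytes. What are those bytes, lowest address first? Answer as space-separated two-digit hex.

Split into bytes (most-significant first): 19 60.
Little-endian stores the least-significant byte at the lowest address.
So at ascending addresses the bytes are 60 19.

60 19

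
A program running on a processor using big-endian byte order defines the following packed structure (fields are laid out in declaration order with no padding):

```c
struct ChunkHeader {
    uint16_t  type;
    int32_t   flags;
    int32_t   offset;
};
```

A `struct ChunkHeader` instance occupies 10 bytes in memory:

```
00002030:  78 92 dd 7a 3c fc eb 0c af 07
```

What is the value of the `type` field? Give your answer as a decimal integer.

30866

`type` is the first field, at byte offset 0, occupying 2 bytes.
Bytes at offsets 0..1: 78 92.
Big-endian: lowest address holds the most-significant byte.
The bytes are already most-significant first: 0x7892.
0x7892 = 30866.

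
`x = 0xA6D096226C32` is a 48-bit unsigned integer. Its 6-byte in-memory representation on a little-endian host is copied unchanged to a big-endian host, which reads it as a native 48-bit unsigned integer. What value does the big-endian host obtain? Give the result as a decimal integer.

55440018165926

Stored little-endian, the bytes at ascending addresses are 32 6C 22 96 D0 A6.
Read back as big-endian, the last byte is least significant, giving 0x326C2296D0A6.
0x326C2296D0A6 = 55440018165926.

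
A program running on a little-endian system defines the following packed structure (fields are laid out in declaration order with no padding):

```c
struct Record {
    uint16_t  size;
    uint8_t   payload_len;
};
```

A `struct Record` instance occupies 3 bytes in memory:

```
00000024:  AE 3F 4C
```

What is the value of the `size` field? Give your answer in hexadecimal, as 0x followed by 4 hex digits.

0x3FAE

`size` is the first field, at byte offset 0, occupying 2 bytes.
Bytes at offsets 0..1: AE 3F.
Little-endian: lowest address holds the least-significant byte.
Reassemble most-significant byte first: 3F AE → 0x3FAE.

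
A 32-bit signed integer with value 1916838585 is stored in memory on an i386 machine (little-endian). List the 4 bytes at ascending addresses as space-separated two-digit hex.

1916838585 in hexadecimal, padded to 32 bits, is 0x7240A2B9.
Split into bytes (most-significant first): 72 40 A2 B9.
In little-endian order the low byte comes first in memory.
So at ascending addresses the bytes are B9 A2 40 72.

B9 A2 40 72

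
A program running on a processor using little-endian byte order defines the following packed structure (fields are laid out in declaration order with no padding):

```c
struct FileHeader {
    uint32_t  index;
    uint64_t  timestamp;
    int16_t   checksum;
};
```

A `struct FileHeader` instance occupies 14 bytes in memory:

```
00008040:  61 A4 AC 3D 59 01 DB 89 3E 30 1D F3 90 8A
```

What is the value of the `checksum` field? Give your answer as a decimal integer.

`checksum` follows `index` (4 B), `timestamp` (8 B), so it starts at offset 4 + 8 = 12 and occupies 2 bytes.
Bytes at offsets 12..13: 90 8A.
Little-endian: lowest address holds the least-significant byte.
Reassemble most-significant byte first: 8A 90 → 0x8A90.
Top bit is set, so as a signed 16-bit value this is 0x8A90 − 2^16 = -30064.

-30064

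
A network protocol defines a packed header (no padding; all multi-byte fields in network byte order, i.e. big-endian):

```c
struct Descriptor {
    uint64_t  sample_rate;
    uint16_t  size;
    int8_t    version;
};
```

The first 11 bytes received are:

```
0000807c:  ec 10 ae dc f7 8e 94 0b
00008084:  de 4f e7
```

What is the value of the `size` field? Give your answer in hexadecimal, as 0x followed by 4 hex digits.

0xDE4F

`size` follows `sample_rate` (8 bytes), so it starts at byte offset 8 and occupies 2 bytes.
Bytes at offsets 8..9: DE 4F.
Big-endian: lowest address holds the most-significant byte.
The bytes are already most-significant first: 0xDE4F.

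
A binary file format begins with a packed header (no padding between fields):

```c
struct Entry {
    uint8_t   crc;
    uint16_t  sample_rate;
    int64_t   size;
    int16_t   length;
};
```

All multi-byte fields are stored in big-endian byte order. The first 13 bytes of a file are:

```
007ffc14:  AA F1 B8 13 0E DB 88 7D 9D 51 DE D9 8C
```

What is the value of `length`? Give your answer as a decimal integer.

`length` follows `crc` (1 B), `sample_rate` (2 B), `size` (8 B), so it starts at offset 1 + 2 + 8 = 11 and occupies 2 bytes.
Bytes at offsets 11..12: D9 8C.
Big-endian: lowest address holds the most-significant byte.
The bytes are already most-significant first: 0xD98C.
Top bit is set, so as a signed 16-bit value this is 0xD98C − 2^16 = -9844.

-9844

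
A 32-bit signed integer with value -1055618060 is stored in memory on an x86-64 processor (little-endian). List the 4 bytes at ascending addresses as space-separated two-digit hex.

F4 8B 14 C1

Two's complement of -1055618060 in 32 bits: 1055618060 = 0x3EEB740C; invert → 0xC1148BF3; add 1 → 0xC1148BF4.
Split into bytes (most-significant first): C1 14 8B F4.
In little-endian order the low byte comes first in memory.
So at ascending addresses the bytes are F4 8B 14 C1.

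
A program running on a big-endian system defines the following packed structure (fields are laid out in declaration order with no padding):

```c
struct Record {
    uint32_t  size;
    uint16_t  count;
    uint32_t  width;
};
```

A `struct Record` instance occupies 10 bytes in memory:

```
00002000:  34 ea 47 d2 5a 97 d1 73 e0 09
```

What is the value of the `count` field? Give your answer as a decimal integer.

23191

`count` follows `size` (4 bytes), so it starts at byte offset 4 and occupies 2 bytes.
Bytes at offsets 4..5: 5A 97.
Big-endian stores the most-significant byte at the lowest address.
The bytes are already most-significant first: 0x5A97.
0x5A97 = 23191.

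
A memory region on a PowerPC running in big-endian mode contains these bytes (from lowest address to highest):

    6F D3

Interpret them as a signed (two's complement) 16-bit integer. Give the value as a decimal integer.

In big-endian order the high byte comes first in memory.
The bytes are already most-significant first: 0x6FD3.
0x6FD3 = 28627.

28627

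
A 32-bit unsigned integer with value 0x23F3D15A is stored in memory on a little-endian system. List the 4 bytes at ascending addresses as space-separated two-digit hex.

Split into bytes (most-significant first): 23 F3 D1 5A.
In little-endian order the low byte comes first in memory.
So at ascending addresses the bytes are 5A D1 F3 23.

5A D1 F3 23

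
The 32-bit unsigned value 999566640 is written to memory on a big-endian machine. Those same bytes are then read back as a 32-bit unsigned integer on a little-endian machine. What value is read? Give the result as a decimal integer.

999566640 in 32-bit hexadecimal is 0x3B942D30.
Stored big-endian, the bytes at ascending addresses are 3B 94 2D 30.
Read back as little-endian, the first byte is least significant, giving 0x302D943B.
0x302D943B = 808293435.

808293435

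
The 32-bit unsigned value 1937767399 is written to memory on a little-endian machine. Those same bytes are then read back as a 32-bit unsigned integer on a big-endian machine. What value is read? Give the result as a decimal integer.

3892019059

1937767399 in 32-bit hexadecimal is 0x737FFBE7.
Stored little-endian, the bytes at ascending addresses are E7 FB 7F 73.
Read back as big-endian, the last byte is least significant, giving 0xE7FB7F73.
0xE7FB7F73 = 3892019059.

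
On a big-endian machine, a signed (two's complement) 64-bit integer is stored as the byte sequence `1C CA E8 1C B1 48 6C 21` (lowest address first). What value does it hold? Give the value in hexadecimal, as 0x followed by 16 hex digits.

Big-endian stores the most-significant byte at the lowest address.
The bytes are already most-significant first: 0x1CCAE81CB1486C21.

0x1CCAE81CB1486C21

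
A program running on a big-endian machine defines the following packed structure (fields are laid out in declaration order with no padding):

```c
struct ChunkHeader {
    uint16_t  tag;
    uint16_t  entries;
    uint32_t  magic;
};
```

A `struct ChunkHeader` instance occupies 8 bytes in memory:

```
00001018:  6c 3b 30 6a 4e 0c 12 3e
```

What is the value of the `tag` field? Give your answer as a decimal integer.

`tag` is the first field, at byte offset 0, occupying 2 bytes.
Bytes at offsets 0..1: 6C 3B.
Big-endian: lowest address holds the most-significant byte.
The bytes are already most-significant first: 0x6C3B.
0x6C3B = 27707.

27707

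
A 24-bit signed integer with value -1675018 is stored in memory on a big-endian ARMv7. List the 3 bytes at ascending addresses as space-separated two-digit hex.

Two's complement of -1675018 in 24 bits: 1675018 = 0x198F0A; invert → 0xE670F5; add 1 → 0xE670F6.
Split into bytes (most-significant first): E6 70 F6.
In big-endian order the high byte comes first in memory.
So the memory order matches the most-significant-first order: E6 70 F6.

E6 70 F6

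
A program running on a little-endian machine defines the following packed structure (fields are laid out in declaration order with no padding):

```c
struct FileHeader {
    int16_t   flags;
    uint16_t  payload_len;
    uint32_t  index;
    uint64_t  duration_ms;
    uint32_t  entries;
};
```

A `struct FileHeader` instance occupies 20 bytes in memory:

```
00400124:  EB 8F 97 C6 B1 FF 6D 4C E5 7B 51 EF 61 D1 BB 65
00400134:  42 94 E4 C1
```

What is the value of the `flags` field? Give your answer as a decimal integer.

-28693

`flags` is the first field, at byte offset 0, occupying 2 bytes.
Bytes at offsets 0..1: EB 8F.
Little-endian: lowest address holds the least-significant byte.
Reassemble most-significant byte first: 8F EB → 0x8FEB.
Top bit is set, so as a signed 16-bit value this is 0x8FEB − 2^16 = -28693.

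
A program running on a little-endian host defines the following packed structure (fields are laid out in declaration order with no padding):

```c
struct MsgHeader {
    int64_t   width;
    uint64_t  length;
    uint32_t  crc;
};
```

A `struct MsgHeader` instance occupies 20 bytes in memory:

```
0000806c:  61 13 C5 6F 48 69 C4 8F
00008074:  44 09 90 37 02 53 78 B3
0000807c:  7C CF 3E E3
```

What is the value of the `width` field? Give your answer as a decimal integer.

`width` is the first field, at byte offset 0, occupying 8 bytes.
Bytes at offsets 0..7: 61 13 C5 6F 48 69 C4 8F.
In little-endian order the low byte comes first in memory.
Reassemble most-significant byte first: 8F C4 69 48 6F C5 13 61 → 0x8FC469486FC51361.
Top bit is set, so as a signed 64-bit value this is 0x8FC469486FC51361 − 2^64 = -8087223271016819871.

-8087223271016819871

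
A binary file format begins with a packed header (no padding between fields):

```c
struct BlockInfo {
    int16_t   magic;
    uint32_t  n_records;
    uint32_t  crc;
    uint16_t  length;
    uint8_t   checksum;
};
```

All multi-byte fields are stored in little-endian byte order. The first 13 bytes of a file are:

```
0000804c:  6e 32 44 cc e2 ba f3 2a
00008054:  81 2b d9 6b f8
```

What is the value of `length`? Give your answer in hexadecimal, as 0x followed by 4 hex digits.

`length` follows `magic` (2 B), `n_records` (4 B), `crc` (4 B), so it starts at offset 2 + 4 + 4 = 10 and occupies 2 bytes.
Bytes at offsets 10..11: D9 6B.
Little-endian: lowest address holds the least-significant byte.
Reassemble most-significant byte first: 6B D9 → 0x6BD9.

0x6BD9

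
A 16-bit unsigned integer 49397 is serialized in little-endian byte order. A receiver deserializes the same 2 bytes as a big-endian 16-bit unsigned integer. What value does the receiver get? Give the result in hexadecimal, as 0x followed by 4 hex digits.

0xF5C0

49397 in 16-bit hexadecimal is 0xC0F5.
Stored little-endian, the bytes at ascending addresses are F5 C0.
Read back as big-endian, the last byte is least significant, giving 0xF5C0.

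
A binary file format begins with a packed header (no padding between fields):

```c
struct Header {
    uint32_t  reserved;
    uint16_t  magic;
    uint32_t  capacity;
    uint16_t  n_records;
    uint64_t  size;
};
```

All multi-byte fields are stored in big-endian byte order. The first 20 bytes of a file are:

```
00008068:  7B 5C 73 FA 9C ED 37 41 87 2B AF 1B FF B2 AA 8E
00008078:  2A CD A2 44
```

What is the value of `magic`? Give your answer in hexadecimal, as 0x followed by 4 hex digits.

0x9CED

`magic` follows `reserved` (4 bytes), so it starts at byte offset 4 and occupies 2 bytes.
Bytes at offsets 4..5: 9C ED.
Big-endian stores the most-significant byte at the lowest address.
The bytes are already most-significant first: 0x9CED.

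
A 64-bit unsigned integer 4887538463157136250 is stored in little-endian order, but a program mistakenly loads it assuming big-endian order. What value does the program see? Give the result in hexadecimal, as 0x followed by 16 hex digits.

0x7A2B8A425606D443

4887538463157136250 in 64-bit hexadecimal is 0x43D40656428A2B7A.
Stored little-endian, the bytes at ascending addresses are 7A 2B 8A 42 56 06 D4 43.
Read back as big-endian, the last byte is least significant, giving 0x7A2B8A425606D443.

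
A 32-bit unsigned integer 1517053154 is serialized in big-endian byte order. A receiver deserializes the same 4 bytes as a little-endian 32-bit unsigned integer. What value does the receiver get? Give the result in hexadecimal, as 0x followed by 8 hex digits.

0xE2646C5A

1517053154 in 32-bit hexadecimal is 0x5A6C64E2.
Stored big-endian, the bytes at ascending addresses are 5A 6C 64 E2.
Read back as little-endian, the first byte is least significant, giving 0xE2646C5A.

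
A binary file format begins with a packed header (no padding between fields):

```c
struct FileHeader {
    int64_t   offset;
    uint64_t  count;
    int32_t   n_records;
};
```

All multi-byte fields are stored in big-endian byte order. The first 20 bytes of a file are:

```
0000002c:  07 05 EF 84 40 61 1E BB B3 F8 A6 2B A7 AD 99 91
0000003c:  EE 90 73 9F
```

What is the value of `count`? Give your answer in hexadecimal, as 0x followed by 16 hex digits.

`count` follows `offset` (8 bytes), so it starts at byte offset 8 and occupies 8 bytes.
Bytes at offsets 8..15: B3 F8 A6 2B A7 AD 99 91.
Big-endian: lowest address holds the most-significant byte.
The bytes are already most-significant first: 0xB3F8A62BA7AD9991.

0xB3F8A62BA7AD9991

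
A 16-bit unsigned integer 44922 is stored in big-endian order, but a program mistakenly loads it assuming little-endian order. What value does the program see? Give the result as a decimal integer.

31407

44922 in 16-bit hexadecimal is 0xAF7A.
Stored big-endian, the bytes at ascending addresses are AF 7A.
Read back as little-endian, the first byte is least significant, giving 0x7AAF.
0x7AAF = 31407.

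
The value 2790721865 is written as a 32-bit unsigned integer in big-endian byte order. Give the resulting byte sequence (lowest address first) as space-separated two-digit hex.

2790721865 in hexadecimal, padded to 32 bits, is 0xA6570949.
Split into bytes (most-significant first): A6 57 09 49.
In big-endian order the high byte comes first in memory.
So the memory order matches the most-significant-first order: A6 57 09 49.

A6 57 09 49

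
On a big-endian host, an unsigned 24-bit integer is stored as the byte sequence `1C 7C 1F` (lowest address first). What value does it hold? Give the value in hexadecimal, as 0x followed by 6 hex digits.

In big-endian order the high byte comes first in memory.
The bytes are already most-significant first: 0x1C7C1F.

0x1C7C1F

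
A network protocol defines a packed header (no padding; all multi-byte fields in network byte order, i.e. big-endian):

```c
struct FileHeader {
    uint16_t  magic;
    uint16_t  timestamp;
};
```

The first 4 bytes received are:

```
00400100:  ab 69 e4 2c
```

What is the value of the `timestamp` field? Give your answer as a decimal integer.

`timestamp` follows `magic` (2 bytes), so it starts at byte offset 2 and occupies 2 bytes.
Bytes at offsets 2..3: E4 2C.
Big-endian stores the most-significant byte at the lowest address.
The bytes are already most-significant first: 0xE42C.
0xE42C = 58412.

58412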